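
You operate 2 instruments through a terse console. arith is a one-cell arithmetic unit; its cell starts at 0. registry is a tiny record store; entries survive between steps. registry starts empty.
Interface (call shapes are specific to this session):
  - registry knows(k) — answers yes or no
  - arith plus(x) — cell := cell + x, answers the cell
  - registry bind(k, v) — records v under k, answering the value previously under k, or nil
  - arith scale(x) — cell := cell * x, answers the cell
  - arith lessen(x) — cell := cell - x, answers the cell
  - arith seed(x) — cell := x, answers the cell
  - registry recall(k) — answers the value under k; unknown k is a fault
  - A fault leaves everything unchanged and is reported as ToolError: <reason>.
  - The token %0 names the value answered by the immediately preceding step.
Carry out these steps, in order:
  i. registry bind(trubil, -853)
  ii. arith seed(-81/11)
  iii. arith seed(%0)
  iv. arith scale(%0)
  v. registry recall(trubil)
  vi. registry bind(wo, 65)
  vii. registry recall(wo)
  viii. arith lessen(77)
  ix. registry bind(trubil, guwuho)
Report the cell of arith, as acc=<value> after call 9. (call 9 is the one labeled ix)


~$ registry bind k=trubil v=-853
  nil
~$ arith seed x=-81/11
  -81/11
~$ arith seed x=%0
  -81/11
~$ arith scale x=%0
  6561/121
~$ registry recall k=trubil
  -853
~$ registry bind k=wo v=65
  nil
~$ registry recall k=wo
  65
~$ arith lessen x=77
  -2756/121
~$ registry bind k=trubil v=guwuho
  -853

Answer: acc=-2756/121


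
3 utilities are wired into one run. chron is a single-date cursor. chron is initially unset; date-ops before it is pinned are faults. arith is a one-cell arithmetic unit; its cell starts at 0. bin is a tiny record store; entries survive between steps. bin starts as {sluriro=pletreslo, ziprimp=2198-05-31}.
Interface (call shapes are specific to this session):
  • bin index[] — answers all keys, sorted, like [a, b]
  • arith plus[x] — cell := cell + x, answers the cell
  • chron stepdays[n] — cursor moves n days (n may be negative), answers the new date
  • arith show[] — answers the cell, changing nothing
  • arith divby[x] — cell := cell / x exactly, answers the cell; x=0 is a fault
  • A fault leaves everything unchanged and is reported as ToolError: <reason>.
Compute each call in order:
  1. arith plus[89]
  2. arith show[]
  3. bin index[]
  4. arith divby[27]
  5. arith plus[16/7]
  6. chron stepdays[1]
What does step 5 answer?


Step: arith plus[x: 89]
Result: 89
Step: arith show[]
Result: 89
Step: bin index[]
Result: [sluriro, ziprimp]
Step: arith divby[x: 27]
Result: 89/27
Step: arith plus[x: 16/7]
Result: 1055/189
Step: chron stepdays[n: 1]
Result: ToolError: no date set

Answer: 1055/189


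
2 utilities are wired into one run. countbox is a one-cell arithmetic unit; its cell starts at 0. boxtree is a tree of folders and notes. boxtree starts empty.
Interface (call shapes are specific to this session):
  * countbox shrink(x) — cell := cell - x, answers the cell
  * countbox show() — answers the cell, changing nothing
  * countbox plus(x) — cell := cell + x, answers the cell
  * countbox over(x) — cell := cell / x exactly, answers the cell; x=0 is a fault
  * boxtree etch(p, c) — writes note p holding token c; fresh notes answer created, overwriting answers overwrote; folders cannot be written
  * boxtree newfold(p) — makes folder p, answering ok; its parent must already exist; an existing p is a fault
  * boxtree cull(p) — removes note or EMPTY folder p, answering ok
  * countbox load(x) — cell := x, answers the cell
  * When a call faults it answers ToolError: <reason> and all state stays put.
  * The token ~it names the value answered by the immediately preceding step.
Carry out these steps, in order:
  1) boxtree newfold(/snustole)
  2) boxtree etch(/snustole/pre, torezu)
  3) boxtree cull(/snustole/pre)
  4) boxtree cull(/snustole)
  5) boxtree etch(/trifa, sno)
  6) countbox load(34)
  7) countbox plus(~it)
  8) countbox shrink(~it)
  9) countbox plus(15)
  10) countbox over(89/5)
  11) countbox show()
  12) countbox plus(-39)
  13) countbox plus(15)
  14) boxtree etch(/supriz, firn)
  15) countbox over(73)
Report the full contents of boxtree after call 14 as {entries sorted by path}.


→ boxtree newfold(p='/snustole')
← ok
→ boxtree etch(p='/snustole/pre', c='torezu')
← created
→ boxtree cull(p='/snustole/pre')
← ok
→ boxtree cull(p='/snustole')
← ok
→ boxtree etch(p='/trifa', c='sno')
← created
→ countbox load(x='34')
← 34
→ countbox plus(x='~it')
← 68
→ countbox shrink(x='~it')
← 0
→ countbox plus(x='15')
← 15
→ countbox over(x='89/5')
← 75/89
→ countbox show()
← 75/89
→ countbox plus(x='-39')
← -3396/89
→ countbox plus(x='15')
← -2061/89
→ boxtree etch(p='/supriz', c='firn')
← created
→ countbox over(x='73')
← -2061/6497

Answer: {supriz=firn, trifa=sno}


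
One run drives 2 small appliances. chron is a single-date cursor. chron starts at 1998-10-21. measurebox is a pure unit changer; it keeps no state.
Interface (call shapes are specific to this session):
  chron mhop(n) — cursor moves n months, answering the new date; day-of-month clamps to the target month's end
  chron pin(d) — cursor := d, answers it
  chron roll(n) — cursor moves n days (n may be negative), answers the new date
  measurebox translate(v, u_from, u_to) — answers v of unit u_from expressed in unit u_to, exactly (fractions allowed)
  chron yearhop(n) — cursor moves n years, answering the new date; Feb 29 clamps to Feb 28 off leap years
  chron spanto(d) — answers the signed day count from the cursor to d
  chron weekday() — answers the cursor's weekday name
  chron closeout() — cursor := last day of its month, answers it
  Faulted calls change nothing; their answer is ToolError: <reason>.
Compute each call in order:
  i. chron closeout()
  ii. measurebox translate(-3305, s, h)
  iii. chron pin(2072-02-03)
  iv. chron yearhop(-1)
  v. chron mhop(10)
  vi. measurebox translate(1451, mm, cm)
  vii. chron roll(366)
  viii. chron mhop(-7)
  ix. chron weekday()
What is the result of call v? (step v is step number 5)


Answer: 2071-12-03

Derivation:
[in] chron closeout
= 1998-10-31
[in] measurebox translate v: -3305 u_from: s u_to: h
= -661/720
[in] chron pin d: 2072-02-03
= 2072-02-03
[in] chron yearhop n: -1
= 2071-02-03
[in] chron mhop n: 10
= 2071-12-03
[in] measurebox translate v: 1451 u_from: mm u_to: cm
= 1451/10
[in] chron roll n: 366
= 2072-12-03
[in] chron mhop n: -7
= 2072-05-03
[in] chron weekday
= Tuesday


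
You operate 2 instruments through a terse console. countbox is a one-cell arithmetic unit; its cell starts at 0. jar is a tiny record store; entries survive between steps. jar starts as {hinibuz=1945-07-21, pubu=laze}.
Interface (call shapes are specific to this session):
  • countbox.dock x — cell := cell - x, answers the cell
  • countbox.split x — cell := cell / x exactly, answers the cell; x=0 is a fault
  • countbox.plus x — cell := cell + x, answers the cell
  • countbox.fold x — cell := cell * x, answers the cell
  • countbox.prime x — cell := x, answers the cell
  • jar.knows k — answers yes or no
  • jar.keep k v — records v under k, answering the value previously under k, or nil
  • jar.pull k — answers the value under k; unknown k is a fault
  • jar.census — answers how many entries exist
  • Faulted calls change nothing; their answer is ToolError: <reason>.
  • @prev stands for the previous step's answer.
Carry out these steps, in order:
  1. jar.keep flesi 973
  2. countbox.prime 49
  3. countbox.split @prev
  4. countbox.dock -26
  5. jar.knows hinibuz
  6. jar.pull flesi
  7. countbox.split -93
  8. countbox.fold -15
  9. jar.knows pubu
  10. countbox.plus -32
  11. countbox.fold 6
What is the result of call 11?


Answer: -5142/31

Derivation:
[in] jar.keep k→flesi v→973
[out] nil
[in] countbox.prime x→49
[out] 49
[in] countbox.split x→@prev
[out] 1
[in] countbox.dock x→-26
[out] 27
[in] jar.knows k→hinibuz
[out] yes
[in] jar.pull k→flesi
[out] 973
[in] countbox.split x→-93
[out] -9/31
[in] countbox.fold x→-15
[out] 135/31
[in] jar.knows k→pubu
[out] yes
[in] countbox.plus x→-32
[out] -857/31
[in] countbox.fold x→6
[out] -5142/31


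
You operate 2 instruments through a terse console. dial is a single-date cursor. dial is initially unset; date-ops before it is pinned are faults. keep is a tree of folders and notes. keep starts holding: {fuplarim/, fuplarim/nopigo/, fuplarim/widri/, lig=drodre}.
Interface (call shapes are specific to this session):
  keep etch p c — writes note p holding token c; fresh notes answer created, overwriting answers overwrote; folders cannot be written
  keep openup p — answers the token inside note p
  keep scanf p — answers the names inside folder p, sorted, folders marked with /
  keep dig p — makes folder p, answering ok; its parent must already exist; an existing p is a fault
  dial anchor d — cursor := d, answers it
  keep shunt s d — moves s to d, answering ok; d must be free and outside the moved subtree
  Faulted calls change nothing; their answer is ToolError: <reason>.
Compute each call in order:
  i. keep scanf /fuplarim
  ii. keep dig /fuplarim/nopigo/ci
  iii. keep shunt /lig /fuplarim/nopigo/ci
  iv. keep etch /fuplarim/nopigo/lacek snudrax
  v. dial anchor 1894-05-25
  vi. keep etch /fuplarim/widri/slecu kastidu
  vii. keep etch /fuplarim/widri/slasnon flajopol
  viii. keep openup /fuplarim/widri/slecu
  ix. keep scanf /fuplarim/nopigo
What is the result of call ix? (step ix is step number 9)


% keep scanf p→/fuplarim
:: [nopigo/, widri/]
% keep dig p→/fuplarim/nopigo/ci
:: ok
% keep shunt s→/lig d→/fuplarim/nopigo/ci
:: ToolError: exists
% keep etch p→/fuplarim/nopigo/lacek c→snudrax
:: created
% dial anchor d→1894-05-25
:: 1894-05-25
% keep etch p→/fuplarim/widri/slecu c→kastidu
:: created
% keep etch p→/fuplarim/widri/slasnon c→flajopol
:: created
% keep openup p→/fuplarim/widri/slecu
:: kastidu
% keep scanf p→/fuplarim/nopigo
:: [ci/, lacek]

Answer: [ci/, lacek]


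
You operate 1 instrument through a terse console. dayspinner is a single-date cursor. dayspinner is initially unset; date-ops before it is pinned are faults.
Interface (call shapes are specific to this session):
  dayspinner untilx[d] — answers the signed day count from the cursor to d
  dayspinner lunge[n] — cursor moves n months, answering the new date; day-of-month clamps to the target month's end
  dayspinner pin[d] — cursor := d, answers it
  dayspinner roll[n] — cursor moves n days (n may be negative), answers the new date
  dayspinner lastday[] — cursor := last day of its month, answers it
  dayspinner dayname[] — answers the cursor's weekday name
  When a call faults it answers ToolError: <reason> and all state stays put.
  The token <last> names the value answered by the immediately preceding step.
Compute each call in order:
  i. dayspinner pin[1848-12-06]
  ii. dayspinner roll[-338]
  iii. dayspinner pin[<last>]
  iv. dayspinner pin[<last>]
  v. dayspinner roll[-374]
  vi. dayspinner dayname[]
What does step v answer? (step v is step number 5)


Answer: 1846-12-25

Derivation:
CALL dayspinner pin[d='1848-12-06']
RET  1848-12-06
CALL dayspinner roll[n='-338']
RET  1848-01-03
CALL dayspinner pin[d='<last>']
RET  1848-01-03
CALL dayspinner pin[d='<last>']
RET  1848-01-03
CALL dayspinner roll[n='-374']
RET  1846-12-25
CALL dayspinner dayname[]
RET  Friday


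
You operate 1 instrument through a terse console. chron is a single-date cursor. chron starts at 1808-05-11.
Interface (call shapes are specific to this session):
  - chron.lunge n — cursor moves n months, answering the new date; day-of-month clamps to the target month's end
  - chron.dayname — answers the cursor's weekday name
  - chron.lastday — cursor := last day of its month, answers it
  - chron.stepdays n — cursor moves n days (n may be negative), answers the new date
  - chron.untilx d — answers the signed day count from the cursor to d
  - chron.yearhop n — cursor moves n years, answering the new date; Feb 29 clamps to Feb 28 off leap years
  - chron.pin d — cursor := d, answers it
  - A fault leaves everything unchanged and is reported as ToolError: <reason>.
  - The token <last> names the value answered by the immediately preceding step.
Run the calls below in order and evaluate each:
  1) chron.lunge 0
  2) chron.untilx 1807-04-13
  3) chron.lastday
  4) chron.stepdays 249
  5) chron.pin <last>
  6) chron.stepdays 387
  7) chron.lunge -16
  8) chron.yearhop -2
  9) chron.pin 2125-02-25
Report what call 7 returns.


>>> chron.lunge n: 0
  1808-05-11
>>> chron.untilx d: 1807-04-13
  -394
>>> chron.lastday
  1808-05-31
>>> chron.stepdays n: 249
  1809-02-04
>>> chron.pin d: <last>
  1809-02-04
>>> chron.stepdays n: 387
  1810-02-26
>>> chron.lunge n: -16
  1808-10-26
>>> chron.yearhop n: -2
  1806-10-26
>>> chron.pin d: 2125-02-25
  2125-02-25

Answer: 1808-10-26


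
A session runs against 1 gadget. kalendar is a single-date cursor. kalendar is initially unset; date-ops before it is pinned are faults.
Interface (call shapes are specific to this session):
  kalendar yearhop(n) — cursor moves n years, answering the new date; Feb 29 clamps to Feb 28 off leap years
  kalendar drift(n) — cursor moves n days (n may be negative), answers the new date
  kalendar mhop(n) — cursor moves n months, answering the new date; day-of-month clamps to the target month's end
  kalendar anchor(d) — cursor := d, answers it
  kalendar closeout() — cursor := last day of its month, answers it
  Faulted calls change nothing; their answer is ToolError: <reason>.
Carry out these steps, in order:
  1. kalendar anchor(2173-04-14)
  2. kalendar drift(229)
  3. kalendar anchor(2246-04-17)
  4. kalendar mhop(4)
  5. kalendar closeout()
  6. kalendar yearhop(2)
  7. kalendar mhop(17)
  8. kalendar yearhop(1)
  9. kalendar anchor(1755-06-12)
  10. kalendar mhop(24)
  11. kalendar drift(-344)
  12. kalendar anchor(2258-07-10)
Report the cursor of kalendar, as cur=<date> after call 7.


Answer: cur=2250-01-31

Derivation:
Then kalendar anchor using d: 2173-04-14, yielding 2173-04-14.
I call kalendar drift using n: 229, → 2173-11-29.
Then kalendar anchor using d: 2246-04-17, and get 2246-04-17.
Then kalendar mhop using n: 4, → 2246-08-17.
I try kalendar closeout, and observe 2246-08-31.
Next I call kalendar yearhop using n: 2, and observe 2248-08-31.
I try kalendar mhop using n: 17, — result: 2250-01-31.
I call kalendar yearhop using n: 1, → 2251-01-31.
I invoke kalendar anchor using d: 1755-06-12, → 1755-06-12.
Then kalendar mhop using n: 24, → 1757-06-12.
Invoking kalendar drift using n: -344, giving 1756-07-03.
Then kalendar anchor using d: 2258-07-10, → 2258-07-10.


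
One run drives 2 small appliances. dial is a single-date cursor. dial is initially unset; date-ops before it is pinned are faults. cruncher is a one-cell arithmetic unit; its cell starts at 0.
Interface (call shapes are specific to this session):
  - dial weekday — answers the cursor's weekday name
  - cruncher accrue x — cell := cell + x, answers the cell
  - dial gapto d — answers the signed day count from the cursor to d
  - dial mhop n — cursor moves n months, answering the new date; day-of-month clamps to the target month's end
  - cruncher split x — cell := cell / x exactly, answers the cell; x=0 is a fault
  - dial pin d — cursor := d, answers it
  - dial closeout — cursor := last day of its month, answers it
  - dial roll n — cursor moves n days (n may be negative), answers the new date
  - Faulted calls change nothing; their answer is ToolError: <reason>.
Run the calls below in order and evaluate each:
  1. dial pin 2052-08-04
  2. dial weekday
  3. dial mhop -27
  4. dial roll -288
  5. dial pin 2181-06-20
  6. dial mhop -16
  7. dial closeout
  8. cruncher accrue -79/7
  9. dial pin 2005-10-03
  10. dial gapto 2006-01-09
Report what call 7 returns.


>> dial pin(2052-08-04)
<< 2052-08-04
>> dial weekday()
<< Sunday
>> dial mhop(-27)
<< 2050-05-04
>> dial roll(-288)
<< 2049-07-20
>> dial pin(2181-06-20)
<< 2181-06-20
>> dial mhop(-16)
<< 2180-02-20
>> dial closeout()
<< 2180-02-29
>> cruncher accrue(-79/7)
<< -79/7
>> dial pin(2005-10-03)
<< 2005-10-03
>> dial gapto(2006-01-09)
<< 98

Answer: 2180-02-29


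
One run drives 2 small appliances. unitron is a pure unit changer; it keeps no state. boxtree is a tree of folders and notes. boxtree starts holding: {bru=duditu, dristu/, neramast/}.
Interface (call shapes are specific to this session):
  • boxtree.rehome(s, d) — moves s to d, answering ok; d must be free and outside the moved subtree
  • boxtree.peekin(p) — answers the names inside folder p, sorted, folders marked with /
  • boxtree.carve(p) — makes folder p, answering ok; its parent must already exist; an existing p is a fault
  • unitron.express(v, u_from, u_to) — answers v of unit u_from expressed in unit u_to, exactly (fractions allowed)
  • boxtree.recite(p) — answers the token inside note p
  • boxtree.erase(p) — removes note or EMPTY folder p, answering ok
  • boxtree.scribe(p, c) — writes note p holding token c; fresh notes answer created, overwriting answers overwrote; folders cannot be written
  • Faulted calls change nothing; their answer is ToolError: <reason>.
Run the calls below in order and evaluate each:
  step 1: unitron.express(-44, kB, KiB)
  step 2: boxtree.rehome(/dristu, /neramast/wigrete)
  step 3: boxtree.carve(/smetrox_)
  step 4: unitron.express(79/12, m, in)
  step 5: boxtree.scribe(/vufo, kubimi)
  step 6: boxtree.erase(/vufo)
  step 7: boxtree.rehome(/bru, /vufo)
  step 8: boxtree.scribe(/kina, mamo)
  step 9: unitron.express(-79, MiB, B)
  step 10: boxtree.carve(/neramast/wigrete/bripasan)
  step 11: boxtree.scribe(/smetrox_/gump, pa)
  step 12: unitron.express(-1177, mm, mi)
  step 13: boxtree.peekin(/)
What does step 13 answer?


;; 1. unitron.express(-44, kB, KiB) ~> -1375/32
;; 2. boxtree.rehome(/dristu, /neramast/wigrete) ~> ok
;; 3. boxtree.carve(/smetrox_) ~> ok
;; 4. unitron.express(79/12, m, in) ~> 98750/381
;; 5. boxtree.scribe(/vufo, kubimi) ~> created
;; 6. boxtree.erase(/vufo) ~> ok
;; 7. boxtree.rehome(/bru, /vufo) ~> ok
;; 8. boxtree.scribe(/kina, mamo) ~> created
;; 9. unitron.express(-79, MiB, B) ~> -82837504
;; 10. boxtree.carve(/neramast/wigrete/bripasan) ~> ok
;; 11. boxtree.scribe(/smetrox_/gump, pa) ~> created
;; 12. unitron.express(-1177, mm, mi) ~> -107/146304
;; 13. boxtree.peekin(/) ~> [kina, neramast/, smetrox_/, vufo]

Answer: [kina, neramast/, smetrox_/, vufo]


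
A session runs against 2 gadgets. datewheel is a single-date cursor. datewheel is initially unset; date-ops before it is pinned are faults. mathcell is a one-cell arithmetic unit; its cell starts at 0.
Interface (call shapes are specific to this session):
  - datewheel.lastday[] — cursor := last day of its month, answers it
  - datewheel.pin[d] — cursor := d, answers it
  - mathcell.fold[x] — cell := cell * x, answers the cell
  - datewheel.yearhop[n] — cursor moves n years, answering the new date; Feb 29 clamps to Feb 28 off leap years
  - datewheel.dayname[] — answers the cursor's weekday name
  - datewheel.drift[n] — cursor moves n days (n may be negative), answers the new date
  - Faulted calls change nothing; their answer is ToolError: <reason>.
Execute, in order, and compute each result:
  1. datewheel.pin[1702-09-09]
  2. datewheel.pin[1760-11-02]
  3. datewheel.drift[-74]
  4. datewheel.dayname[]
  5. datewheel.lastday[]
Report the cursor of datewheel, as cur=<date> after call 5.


Answer: cur=1760-08-31

Derivation:
Then datewheel.pin with 1702-09-09, giving 1702-09-09.
Calling datewheel.pin with 1760-11-02, giving 1760-11-02.
Now I run datewheel.drift with -74, yielding 1760-08-20.
Calling datewheel.dayname(): Wednesday.
Using datewheel.lastday(), which returns 1760-08-31.


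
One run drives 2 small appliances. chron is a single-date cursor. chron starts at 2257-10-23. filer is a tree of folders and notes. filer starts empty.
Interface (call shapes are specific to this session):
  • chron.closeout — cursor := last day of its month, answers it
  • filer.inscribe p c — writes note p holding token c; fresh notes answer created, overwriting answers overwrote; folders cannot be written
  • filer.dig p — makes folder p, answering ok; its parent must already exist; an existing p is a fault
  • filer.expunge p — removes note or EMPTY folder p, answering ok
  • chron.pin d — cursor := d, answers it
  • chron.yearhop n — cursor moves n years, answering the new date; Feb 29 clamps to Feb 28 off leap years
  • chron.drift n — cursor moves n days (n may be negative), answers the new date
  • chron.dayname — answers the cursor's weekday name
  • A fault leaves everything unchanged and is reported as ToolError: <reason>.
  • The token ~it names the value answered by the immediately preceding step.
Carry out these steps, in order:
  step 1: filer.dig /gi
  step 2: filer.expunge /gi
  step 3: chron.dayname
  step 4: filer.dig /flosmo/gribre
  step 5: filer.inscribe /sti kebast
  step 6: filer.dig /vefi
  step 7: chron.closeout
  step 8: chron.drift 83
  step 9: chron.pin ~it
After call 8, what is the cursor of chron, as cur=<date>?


Answer: cur=2258-01-22

Derivation:
> dig p: /gi
:: ok
> expunge p: /gi
:: ok
> dayname
:: Friday
> dig p: /flosmo/gribre
:: ToolError: no parent
> inscribe p: /sti c: kebast
:: created
> dig p: /vefi
:: ok
> closeout
:: 2257-10-31
> drift n: 83
:: 2258-01-22
> pin d: ~it
:: 2258-01-22


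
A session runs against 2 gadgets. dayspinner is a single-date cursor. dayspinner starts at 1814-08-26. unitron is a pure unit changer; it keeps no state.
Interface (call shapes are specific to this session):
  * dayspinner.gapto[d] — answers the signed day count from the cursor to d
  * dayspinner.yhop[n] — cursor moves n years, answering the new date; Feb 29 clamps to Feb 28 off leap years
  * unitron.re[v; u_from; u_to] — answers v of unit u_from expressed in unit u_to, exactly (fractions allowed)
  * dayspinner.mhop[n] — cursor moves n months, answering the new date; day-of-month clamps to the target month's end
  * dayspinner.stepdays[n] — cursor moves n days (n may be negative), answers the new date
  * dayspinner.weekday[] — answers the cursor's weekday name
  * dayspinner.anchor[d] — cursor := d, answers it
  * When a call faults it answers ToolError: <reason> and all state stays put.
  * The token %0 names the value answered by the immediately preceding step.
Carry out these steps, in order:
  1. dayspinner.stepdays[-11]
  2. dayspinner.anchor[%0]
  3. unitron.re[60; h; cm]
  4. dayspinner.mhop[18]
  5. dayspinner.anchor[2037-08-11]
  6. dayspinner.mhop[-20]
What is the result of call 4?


Answer: 1816-02-15

Derivation:
>>> dayspinner.stepdays -11
:: 1814-08-15
>>> dayspinner.anchor %0
:: 1814-08-15
>>> unitron.re 60 h cm
:: ToolError: incompatible units
>>> dayspinner.mhop 18
:: 1816-02-15
>>> dayspinner.anchor 2037-08-11
:: 2037-08-11
>>> dayspinner.mhop -20
:: 2035-12-11


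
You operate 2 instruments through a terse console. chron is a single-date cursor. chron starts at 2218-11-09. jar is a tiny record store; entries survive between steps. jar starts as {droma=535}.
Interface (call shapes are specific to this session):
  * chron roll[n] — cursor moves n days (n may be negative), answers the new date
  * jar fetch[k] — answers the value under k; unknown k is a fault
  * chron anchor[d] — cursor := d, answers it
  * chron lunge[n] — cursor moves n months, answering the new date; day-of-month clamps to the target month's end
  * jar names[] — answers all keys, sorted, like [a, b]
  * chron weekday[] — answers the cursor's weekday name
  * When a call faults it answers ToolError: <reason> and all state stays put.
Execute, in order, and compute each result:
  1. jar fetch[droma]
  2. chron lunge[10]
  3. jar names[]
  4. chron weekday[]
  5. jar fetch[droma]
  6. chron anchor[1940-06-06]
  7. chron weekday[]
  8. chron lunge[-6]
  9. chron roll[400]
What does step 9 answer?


Answer: 1941-01-09

Derivation:
Do: jar fetch[k=droma]
See: 535
Do: chron lunge[n=10]
See: 2219-09-09
Do: jar names[]
See: [droma]
Do: chron weekday[]
See: Thursday
Do: jar fetch[k=droma]
See: 535
Do: chron anchor[d=1940-06-06]
See: 1940-06-06
Do: chron weekday[]
See: Thursday
Do: chron lunge[n=-6]
See: 1939-12-06
Do: chron roll[n=400]
See: 1941-01-09


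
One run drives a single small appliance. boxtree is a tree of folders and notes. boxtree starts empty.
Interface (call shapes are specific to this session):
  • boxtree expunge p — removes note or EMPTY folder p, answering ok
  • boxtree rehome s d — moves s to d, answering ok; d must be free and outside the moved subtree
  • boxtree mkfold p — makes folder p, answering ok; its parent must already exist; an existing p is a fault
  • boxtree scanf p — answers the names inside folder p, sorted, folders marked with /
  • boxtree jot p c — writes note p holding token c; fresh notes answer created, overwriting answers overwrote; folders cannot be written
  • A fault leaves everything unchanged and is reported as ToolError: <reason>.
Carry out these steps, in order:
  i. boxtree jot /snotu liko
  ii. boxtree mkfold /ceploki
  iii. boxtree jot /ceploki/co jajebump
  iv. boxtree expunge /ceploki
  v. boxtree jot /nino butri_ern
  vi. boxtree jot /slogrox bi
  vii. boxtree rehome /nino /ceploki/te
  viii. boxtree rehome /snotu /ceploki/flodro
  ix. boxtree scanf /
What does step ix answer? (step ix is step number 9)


>> boxtree jot(p→/snotu, c→liko)
<< created
>> boxtree mkfold(p→/ceploki)
<< ok
>> boxtree jot(p→/ceploki/co, c→jajebump)
<< created
>> boxtree expunge(p→/ceploki)
<< ToolError: not empty
>> boxtree jot(p→/nino, c→butri_ern)
<< created
>> boxtree jot(p→/slogrox, c→bi)
<< created
>> boxtree rehome(s→/nino, d→/ceploki/te)
<< ok
>> boxtree rehome(s→/snotu, d→/ceploki/flodro)
<< ok
>> boxtree scanf(p→/)
<< [ceploki/, slogrox]

Answer: [ceploki/, slogrox]


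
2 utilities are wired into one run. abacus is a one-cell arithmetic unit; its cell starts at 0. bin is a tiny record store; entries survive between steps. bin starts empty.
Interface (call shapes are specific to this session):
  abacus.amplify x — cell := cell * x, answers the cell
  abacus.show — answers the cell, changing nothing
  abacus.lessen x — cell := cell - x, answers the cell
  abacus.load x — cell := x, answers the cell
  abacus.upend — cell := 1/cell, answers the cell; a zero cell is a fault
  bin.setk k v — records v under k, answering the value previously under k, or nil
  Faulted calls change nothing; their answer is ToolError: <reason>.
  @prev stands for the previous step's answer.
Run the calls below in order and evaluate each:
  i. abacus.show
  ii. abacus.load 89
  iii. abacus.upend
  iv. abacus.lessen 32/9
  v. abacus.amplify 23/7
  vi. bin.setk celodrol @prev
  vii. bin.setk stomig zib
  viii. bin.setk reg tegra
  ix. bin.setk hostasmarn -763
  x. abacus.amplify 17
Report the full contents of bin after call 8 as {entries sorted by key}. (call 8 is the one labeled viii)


Answer: {celodrol=-65297/5607, reg=tegra, stomig=zib}

Derivation:
Invoking abacus.show(): 0.
I run abacus.load using x: 89, giving 89.
Next I call abacus.upend(), and get 1/89.
I use abacus.lessen using x: 32/9, and get -2839/801.
I run abacus.amplify using x: 23/7: -65297/5607.
I call bin.setk using k: celodrol, v: @prev, and get nil.
Now I run bin.setk using k: stomig, v: zib: nil.
Now I run bin.setk using k: reg, v: tegra, → nil.
Then bin.setk using k: hostasmarn, v: -763, — result: nil.
I use abacus.amplify using x: 17, and get -1110049/5607.


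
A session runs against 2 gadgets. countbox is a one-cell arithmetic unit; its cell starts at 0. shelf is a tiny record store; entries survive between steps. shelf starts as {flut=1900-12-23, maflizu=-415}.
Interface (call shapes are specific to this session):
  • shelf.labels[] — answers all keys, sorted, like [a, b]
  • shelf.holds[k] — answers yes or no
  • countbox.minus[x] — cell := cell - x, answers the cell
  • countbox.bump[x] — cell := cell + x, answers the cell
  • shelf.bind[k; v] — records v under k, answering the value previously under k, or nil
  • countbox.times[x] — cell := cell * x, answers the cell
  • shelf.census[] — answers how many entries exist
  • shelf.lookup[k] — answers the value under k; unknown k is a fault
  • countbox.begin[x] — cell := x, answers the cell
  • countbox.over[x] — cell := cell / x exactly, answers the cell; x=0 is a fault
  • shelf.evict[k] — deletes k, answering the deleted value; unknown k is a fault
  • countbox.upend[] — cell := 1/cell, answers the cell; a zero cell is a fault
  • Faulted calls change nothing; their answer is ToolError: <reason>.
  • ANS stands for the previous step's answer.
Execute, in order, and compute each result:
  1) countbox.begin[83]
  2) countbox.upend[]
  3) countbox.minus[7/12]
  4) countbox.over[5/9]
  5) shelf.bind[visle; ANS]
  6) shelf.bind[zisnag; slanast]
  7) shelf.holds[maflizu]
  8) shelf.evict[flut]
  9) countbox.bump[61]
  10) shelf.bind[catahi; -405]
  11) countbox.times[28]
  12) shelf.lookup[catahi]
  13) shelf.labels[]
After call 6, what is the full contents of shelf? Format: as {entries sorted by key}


Answer: {flut=1900-12-23, maflizu=-415, visle=-1707/1660, zisnag=slanast}

Derivation:
% countbox.begin(x: 83) ~> 83
% countbox.upend() ~> 1/83
% countbox.minus(x: 7/12) ~> -569/996
% countbox.over(x: 5/9) ~> -1707/1660
% shelf.bind(k: visle, v: ANS) ~> nil
% shelf.bind(k: zisnag, v: slanast) ~> nil
% shelf.holds(k: maflizu) ~> yes
% shelf.evict(k: flut) ~> 1900-12-23
% countbox.bump(x: 61) ~> 99553/1660
% shelf.bind(k: catahi, v: -405) ~> nil
% countbox.times(x: 28) ~> 696871/415
% shelf.lookup(k: catahi) ~> -405
% shelf.labels() ~> [catahi, maflizu, visle, zisnag]


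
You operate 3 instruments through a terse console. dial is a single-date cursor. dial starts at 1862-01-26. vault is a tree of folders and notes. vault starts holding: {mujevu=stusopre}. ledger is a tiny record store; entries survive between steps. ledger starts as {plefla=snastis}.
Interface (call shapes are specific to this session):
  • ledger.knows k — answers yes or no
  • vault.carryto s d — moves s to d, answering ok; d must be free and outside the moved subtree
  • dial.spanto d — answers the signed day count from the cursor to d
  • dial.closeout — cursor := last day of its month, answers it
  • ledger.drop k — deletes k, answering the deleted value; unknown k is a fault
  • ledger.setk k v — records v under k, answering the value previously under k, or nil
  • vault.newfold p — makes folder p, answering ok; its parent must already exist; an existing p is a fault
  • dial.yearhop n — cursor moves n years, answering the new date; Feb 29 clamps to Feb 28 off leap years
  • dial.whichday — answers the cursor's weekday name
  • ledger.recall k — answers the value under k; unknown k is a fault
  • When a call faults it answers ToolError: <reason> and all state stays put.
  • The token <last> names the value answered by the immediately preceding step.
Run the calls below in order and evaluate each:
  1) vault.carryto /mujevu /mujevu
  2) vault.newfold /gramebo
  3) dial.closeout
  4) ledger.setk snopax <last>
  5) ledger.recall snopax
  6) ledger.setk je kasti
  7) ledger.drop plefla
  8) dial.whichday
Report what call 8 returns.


Answer: Friday

Derivation:
# 1. vault.carryto(/mujevu, /mujevu) == ToolError: exists
# 2. vault.newfold(/gramebo) == ok
# 3. dial.closeout() == 1862-01-31
# 4. ledger.setk(snopax, <last>) == nil
# 5. ledger.recall(snopax) == 1862-01-31
# 6. ledger.setk(je, kasti) == nil
# 7. ledger.drop(plefla) == snastis
# 8. dial.whichday() == Friday


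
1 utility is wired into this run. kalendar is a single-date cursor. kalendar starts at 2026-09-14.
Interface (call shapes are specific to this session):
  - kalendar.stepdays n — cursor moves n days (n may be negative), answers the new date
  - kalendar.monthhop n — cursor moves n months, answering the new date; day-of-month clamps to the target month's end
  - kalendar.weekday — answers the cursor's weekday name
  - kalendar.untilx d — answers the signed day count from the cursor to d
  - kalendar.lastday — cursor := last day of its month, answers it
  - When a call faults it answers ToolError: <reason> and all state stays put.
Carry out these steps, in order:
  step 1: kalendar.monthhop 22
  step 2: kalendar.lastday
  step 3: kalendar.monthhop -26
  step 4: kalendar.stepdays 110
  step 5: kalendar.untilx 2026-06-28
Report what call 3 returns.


[in] kalendar.monthhop n='22'
:: 2028-07-14
[in] kalendar.lastday
:: 2028-07-31
[in] kalendar.monthhop n='-26'
:: 2026-05-31
[in] kalendar.stepdays n='110'
:: 2026-09-18
[in] kalendar.untilx d='2026-06-28'
:: -82

Answer: 2026-05-31


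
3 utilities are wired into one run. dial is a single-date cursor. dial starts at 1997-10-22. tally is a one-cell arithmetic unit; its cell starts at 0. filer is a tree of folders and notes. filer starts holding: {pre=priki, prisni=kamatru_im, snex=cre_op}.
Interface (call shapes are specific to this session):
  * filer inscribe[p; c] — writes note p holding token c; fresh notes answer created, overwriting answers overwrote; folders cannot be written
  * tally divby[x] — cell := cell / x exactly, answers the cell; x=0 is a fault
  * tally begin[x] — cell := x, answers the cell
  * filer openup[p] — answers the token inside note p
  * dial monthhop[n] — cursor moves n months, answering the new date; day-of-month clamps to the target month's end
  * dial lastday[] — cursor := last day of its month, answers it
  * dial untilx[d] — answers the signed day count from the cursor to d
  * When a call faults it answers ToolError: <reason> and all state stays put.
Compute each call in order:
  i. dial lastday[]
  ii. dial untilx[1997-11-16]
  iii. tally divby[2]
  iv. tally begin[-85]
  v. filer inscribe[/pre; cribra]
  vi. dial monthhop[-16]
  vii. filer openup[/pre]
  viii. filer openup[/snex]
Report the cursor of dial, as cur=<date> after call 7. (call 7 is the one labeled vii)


Act: dial lastday[]
Obs: 1997-10-31
Act: dial untilx[d: 1997-11-16]
Obs: 16
Act: tally divby[x: 2]
Obs: 0
Act: tally begin[x: -85]
Obs: -85
Act: filer inscribe[p: /pre; c: cribra]
Obs: overwrote
Act: dial monthhop[n: -16]
Obs: 1996-06-30
Act: filer openup[p: /pre]
Obs: cribra
Act: filer openup[p: /snex]
Obs: cre_op

Answer: cur=1996-06-30


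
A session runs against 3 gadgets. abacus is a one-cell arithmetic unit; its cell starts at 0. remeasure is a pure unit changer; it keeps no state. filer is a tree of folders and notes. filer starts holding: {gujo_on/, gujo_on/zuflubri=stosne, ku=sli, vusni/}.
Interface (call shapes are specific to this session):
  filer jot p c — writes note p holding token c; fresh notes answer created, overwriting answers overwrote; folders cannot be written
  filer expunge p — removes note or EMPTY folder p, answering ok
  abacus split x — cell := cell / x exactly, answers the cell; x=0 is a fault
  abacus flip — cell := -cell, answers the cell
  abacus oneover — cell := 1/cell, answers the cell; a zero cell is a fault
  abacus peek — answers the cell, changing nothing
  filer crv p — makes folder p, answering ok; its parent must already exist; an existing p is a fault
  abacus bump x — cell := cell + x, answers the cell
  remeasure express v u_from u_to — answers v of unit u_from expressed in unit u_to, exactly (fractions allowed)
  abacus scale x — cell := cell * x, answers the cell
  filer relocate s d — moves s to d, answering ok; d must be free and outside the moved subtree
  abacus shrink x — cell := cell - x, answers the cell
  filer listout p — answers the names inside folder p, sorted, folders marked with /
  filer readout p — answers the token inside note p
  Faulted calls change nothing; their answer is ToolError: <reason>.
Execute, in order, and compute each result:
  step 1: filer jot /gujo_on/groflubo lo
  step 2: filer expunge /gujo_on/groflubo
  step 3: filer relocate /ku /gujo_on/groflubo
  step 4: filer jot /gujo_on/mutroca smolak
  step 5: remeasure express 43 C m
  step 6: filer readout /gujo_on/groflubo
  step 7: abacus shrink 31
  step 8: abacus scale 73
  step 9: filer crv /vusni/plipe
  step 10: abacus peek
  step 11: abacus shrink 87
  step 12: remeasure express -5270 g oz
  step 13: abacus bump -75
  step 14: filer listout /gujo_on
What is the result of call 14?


Answer: [groflubo, mutroca, zuflubri]

Derivation:
[in] filer jot p='/gujo_on/groflubo' c='lo'
[out] created
[in] filer expunge p='/gujo_on/groflubo'
[out] ok
[in] filer relocate s='/ku' d='/gujo_on/groflubo'
[out] ok
[in] filer jot p='/gujo_on/mutroca' c='smolak'
[out] created
[in] remeasure express v='43' u_from='C' u_to='m'
[out] ToolError: incompatible units
[in] filer readout p='/gujo_on/groflubo'
[out] sli
[in] abacus shrink x='31'
[out] -31
[in] abacus scale x='73'
[out] -2263
[in] filer crv p='/vusni/plipe'
[out] ok
[in] abacus peek
[out] -2263
[in] abacus shrink x='87'
[out] -2350
[in] remeasure express v='-5270' u_from='g' u_to='oz'
[out] -8432000000/45359237
[in] abacus bump x='-75'
[out] -2425
[in] filer listout p='/gujo_on'
[out] [groflubo, mutroca, zuflubri]


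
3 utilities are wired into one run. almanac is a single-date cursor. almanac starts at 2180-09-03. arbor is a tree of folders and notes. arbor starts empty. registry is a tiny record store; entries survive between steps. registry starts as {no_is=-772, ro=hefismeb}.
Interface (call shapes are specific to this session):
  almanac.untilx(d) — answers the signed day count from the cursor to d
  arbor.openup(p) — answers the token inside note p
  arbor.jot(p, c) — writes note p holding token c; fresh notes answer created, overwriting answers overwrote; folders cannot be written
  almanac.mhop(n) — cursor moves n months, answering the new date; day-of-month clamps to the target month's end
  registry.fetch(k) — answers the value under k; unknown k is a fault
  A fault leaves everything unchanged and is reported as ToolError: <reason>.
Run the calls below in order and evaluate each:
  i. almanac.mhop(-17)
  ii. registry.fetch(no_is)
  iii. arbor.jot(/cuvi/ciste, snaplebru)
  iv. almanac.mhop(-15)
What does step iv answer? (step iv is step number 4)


Using almanac.mhop(n=-17), → 2179-04-03.
Calling registry.fetch(k=no_is), giving -772.
Calling arbor.jot(p=/cuvi/ciste, c=snaplebru), and observe ToolError: no parent.
I use almanac.mhop(n=-15): 2178-01-03.

Answer: 2178-01-03


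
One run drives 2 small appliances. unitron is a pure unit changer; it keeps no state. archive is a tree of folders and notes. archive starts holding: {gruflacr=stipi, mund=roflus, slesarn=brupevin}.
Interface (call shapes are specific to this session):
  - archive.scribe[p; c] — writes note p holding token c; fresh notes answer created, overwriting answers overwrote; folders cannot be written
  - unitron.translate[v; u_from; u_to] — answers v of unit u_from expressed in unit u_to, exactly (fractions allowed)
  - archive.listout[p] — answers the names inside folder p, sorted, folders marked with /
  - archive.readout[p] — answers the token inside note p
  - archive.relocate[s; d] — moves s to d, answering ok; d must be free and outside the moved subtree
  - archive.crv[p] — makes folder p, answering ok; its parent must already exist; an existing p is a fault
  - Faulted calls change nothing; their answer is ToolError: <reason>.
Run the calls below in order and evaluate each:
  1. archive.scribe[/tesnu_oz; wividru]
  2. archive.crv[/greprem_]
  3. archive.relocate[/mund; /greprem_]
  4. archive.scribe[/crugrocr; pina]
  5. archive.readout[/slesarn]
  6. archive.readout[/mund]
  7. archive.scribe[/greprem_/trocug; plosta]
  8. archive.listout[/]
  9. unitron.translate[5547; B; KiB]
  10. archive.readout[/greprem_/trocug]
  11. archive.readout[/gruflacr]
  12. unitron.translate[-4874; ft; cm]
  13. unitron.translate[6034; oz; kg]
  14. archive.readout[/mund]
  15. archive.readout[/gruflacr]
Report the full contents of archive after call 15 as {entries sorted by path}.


Answer: {crugrocr=pina, greprem_/, greprem_/trocug=plosta, gruflacr=stipi, mund=roflus, slesarn=brupevin, tesnu_oz=wividru}

Derivation:
I call archive.scribe(p='/tesnu_oz', c='wividru'), which returns created.
I call archive.crv(p='/greprem_'): ok.
Next I call archive.relocate(s='/mund', d='/greprem_'), and observe ToolError: exists.
I try archive.scribe(p='/crugrocr', c='pina'), yielding created.
I use archive.readout(p='/slesarn'), and get brupevin.
Invoking archive.readout(p='/mund'), and see roflus.
Next I call archive.scribe(p='/greprem_/trocug', c='plosta'), giving created.
Now I run archive.listout(p='/'), and see [crugrocr, greprem_/, gruflacr, mund, slesarn, tesnu_oz].
I try unitron.translate(v='5547', u_from='B', u_to='KiB'), → 5547/1024.
Next I call archive.readout(p='/greprem_/trocug'), — result: plosta.
I invoke archive.readout(p='/gruflacr'), → stipi.
Invoking unitron.translate(v='-4874', u_from='ft', u_to='cm'), → -3713988/25.
I invoke unitron.translate(v='6034', u_from='oz', u_to='kg'), — result: 136848818029/800000000.
Calling archive.readout(p='/mund'), and get roflus.
I invoke archive.readout(p='/gruflacr'), giving stipi.
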